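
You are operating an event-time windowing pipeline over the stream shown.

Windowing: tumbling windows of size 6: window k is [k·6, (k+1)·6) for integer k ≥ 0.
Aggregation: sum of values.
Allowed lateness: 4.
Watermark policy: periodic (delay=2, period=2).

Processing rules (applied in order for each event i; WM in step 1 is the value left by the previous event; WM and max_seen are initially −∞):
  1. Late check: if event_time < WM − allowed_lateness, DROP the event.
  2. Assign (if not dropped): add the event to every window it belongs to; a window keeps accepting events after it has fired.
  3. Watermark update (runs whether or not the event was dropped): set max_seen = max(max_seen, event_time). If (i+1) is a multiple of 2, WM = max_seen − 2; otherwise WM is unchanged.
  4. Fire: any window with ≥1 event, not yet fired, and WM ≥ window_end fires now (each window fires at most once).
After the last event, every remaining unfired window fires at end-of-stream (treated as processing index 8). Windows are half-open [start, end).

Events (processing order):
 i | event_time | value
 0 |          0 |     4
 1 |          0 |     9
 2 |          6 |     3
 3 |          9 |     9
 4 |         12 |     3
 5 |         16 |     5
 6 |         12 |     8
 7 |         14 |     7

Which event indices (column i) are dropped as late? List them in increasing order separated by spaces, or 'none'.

none

i=0 t=0 v=4: → [0,6); WM=−∞
i=1 t=0 v=9: → [0,6); WM=-2
i=2 t=6 v=3: → [6,12); WM=-2
i=3 t=9 v=9: → [6,12); WM=7; [0,6) fires=13
i=4 t=12 v=3: → [12,18); WM=7
i=5 t=16 v=5: → [12,18); WM=14; [6,12) fires=12
i=6 t=12 v=8: → [12,18); WM=14
i=7 t=14 v=7: → [12,18); WM=14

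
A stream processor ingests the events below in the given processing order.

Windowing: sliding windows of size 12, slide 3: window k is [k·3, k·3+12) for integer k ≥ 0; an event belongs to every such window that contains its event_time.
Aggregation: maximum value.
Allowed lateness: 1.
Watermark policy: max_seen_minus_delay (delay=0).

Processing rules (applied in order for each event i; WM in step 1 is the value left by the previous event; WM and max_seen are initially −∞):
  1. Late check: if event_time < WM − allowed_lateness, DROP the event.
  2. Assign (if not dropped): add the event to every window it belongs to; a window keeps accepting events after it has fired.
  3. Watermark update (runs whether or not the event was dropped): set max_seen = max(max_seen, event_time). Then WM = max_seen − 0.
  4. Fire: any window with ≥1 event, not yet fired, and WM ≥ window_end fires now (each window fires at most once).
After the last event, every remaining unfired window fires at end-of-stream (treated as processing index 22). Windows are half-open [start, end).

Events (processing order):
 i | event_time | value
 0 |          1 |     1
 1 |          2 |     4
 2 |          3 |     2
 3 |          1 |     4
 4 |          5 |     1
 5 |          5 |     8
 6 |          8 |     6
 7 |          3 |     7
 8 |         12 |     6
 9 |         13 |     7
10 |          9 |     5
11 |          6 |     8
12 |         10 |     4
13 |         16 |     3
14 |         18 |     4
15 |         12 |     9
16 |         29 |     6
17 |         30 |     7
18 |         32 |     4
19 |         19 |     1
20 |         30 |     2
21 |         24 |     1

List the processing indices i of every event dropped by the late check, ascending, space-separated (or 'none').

3 7 10 11 12 15 19 20 21

i=0 t=1 v=1: → [0,12); WM=1
i=1 t=2 v=4: → [0,12); WM=2
i=2 t=3 v=2: → [3,15),[0,12); WM=3
i=3 t=1 v=4: DROP (t<3-1); WM=3
i=4 t=5 v=1: → [3,15),[0,12); WM=5
i=5 t=5 v=8: → [3,15),[0,12); WM=5
i=6 t=8 v=6: → [6,18),[3,15),[0,12); WM=8
i=7 t=3 v=7: DROP (t<8-1); WM=8
i=8 t=12 v=6: → [12,24),[9,21),[6,18),[3,15); WM=12; [0,12) fires=8
i=9 t=13 v=7: → [12,24),[9,21),[6,18),[3,15); WM=13
i=10 t=9 v=5: DROP (t<13-1); WM=13
i=11 t=6 v=8: DROP (t<13-1); WM=13
i=12 t=10 v=4: DROP (t<13-1); WM=13
i=13 t=16 v=3: → [15,27),[12,24),[9,21),[6,18); WM=16; [3,15) fires=8
i=14 t=18 v=4: → [18,30),[15,27),[12,24),[9,21); WM=18; [6,18) fires=7
i=15 t=12 v=9: DROP (t<18-1); WM=18
i=16 t=29 v=6: → [27,39),[24,36),[21,33),[18,30); WM=29; [9,21) fires=7 [12,24) fires=7 [15,27) fires=4
i=17 t=30 v=7: → [30,42),[27,39),[24,36),[21,33); WM=30; [18,30) fires=6
i=18 t=32 v=4: → [30,42),[27,39),[24,36),[21,33); WM=32
i=19 t=19 v=1: DROP (t<32-1); WM=32
i=20 t=30 v=2: DROP (t<32-1); WM=32
i=21 t=24 v=1: DROP (t<32-1); WM=32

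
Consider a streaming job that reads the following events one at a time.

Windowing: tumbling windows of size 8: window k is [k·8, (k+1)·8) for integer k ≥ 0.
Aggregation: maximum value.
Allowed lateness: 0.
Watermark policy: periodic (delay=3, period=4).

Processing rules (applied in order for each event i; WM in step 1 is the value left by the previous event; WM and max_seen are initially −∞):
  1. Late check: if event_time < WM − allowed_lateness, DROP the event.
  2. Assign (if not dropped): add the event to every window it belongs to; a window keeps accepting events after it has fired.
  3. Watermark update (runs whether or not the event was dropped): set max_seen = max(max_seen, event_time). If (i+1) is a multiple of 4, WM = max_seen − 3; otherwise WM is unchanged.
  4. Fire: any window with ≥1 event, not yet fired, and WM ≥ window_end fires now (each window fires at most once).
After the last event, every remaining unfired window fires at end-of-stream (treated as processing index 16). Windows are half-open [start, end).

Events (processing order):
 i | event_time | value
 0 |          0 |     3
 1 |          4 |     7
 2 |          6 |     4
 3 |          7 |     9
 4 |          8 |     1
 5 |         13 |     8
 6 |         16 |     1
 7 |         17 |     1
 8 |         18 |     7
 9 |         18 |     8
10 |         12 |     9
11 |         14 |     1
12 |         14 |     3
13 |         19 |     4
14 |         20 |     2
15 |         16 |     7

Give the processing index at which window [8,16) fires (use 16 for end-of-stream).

i=0 t=0 v=3: → [0,8); WM=−∞
i=1 t=4 v=7: → [0,8); WM=−∞
i=2 t=6 v=4: → [0,8); WM=−∞
i=3 t=7 v=9: → [0,8); WM=4
i=4 t=8 v=1: → [8,16); WM=4
i=5 t=13 v=8: → [8,16); WM=4
i=6 t=16 v=1: → [16,24); WM=4
i=7 t=17 v=1: → [16,24); WM=14; [0,8) fires=9
i=8 t=18 v=7: → [16,24); WM=14
i=9 t=18 v=8: → [16,24); WM=14
i=10 t=12 v=9: DROP (t<14-0); WM=14
i=11 t=14 v=1: → [8,16); WM=15
i=12 t=14 v=3: DROP (t<15-0); WM=15
i=13 t=19 v=4: → [16,24); WM=15
i=14 t=20 v=2: → [16,24); WM=15
i=15 t=16 v=7: → [16,24); WM=17; [8,16) fires=8

15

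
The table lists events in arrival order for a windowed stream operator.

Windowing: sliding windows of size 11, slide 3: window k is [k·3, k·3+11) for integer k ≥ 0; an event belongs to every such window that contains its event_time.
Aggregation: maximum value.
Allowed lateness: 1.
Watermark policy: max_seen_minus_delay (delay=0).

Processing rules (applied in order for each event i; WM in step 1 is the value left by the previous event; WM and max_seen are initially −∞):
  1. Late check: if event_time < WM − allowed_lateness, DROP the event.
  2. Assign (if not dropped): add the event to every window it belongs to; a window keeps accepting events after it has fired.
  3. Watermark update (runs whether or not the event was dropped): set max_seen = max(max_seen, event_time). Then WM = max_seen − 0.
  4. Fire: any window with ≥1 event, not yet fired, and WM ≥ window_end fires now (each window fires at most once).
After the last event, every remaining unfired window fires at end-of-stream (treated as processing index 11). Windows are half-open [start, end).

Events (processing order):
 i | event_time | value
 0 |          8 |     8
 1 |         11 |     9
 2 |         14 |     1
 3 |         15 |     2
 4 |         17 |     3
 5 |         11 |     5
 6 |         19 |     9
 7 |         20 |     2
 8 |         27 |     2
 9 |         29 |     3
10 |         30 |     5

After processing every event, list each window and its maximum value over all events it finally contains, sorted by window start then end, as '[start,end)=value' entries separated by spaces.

[0,11)=8 [3,14)=9 [6,17)=9 [9,20)=9 [12,23)=9 [15,26)=9 [18,29)=9 [21,32)=5 [24,35)=5 [27,38)=5 [30,41)=5

i=0 t=8 v=8: → [6,17),[3,14),[0,11); WM=8
i=1 t=11 v=9: → [9,20),[6,17),[3,14); WM=11; [0,11) fires=8
i=2 t=14 v=1: → [12,23),[9,20),[6,17); WM=14; [3,14) fires=9
i=3 t=15 v=2: → [15,26),[12,23),[9,20),[6,17); WM=15
i=4 t=17 v=3: → [15,26),[12,23),[9,20); WM=17; [6,17) fires=9
i=5 t=11 v=5: DROP (t<17-1); WM=17
i=6 t=19 v=9: → [18,29),[15,26),[12,23),[9,20); WM=19
i=7 t=20 v=2: → [18,29),[15,26),[12,23); WM=20; [9,20) fires=9
i=8 t=27 v=2: → [27,38),[24,35),[21,32),[18,29); WM=27; [12,23) fires=9 [15,26) fires=9
i=9 t=29 v=3: → [27,38),[24,35),[21,32); WM=29; [18,29) fires=9
i=10 t=30 v=5: → [30,41),[27,38),[24,35),[21,32); WM=30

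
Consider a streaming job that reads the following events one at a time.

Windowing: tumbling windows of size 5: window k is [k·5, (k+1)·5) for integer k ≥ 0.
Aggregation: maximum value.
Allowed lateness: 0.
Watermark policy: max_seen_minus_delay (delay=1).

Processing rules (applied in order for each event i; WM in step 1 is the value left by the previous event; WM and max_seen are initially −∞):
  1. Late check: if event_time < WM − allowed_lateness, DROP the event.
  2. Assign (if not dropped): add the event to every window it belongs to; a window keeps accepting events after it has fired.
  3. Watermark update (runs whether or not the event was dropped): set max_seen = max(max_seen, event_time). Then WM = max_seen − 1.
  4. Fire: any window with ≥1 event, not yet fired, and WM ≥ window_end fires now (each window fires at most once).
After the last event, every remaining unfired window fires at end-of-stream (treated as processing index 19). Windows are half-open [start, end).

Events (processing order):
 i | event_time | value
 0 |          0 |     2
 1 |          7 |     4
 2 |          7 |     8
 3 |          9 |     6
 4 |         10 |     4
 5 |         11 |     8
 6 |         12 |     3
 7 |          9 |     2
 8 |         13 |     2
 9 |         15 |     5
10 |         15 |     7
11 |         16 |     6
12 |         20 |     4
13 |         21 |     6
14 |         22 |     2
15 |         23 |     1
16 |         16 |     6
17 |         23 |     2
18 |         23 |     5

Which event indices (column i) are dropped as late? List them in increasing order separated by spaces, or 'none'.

i=0 t=0 v=2: → [0,5); WM=-1
i=1 t=7 v=4: → [5,10); WM=6; [0,5) fires=2
i=2 t=7 v=8: → [5,10); WM=6
i=3 t=9 v=6: → [5,10); WM=8
i=4 t=10 v=4: → [10,15); WM=9
i=5 t=11 v=8: → [10,15); WM=10; [5,10) fires=8
i=6 t=12 v=3: → [10,15); WM=11
i=7 t=9 v=2: DROP (t<11-0); WM=11
i=8 t=13 v=2: → [10,15); WM=12
i=9 t=15 v=5: → [15,20); WM=14
i=10 t=15 v=7: → [15,20); WM=14
i=11 t=16 v=6: → [15,20); WM=15; [10,15) fires=8
i=12 t=20 v=4: → [20,25); WM=19
i=13 t=21 v=6: → [20,25); WM=20; [15,20) fires=7
i=14 t=22 v=2: → [20,25); WM=21
i=15 t=23 v=1: → [20,25); WM=22
i=16 t=16 v=6: DROP (t<22-0); WM=22
i=17 t=23 v=2: → [20,25); WM=22
i=18 t=23 v=5: → [20,25); WM=22

7 16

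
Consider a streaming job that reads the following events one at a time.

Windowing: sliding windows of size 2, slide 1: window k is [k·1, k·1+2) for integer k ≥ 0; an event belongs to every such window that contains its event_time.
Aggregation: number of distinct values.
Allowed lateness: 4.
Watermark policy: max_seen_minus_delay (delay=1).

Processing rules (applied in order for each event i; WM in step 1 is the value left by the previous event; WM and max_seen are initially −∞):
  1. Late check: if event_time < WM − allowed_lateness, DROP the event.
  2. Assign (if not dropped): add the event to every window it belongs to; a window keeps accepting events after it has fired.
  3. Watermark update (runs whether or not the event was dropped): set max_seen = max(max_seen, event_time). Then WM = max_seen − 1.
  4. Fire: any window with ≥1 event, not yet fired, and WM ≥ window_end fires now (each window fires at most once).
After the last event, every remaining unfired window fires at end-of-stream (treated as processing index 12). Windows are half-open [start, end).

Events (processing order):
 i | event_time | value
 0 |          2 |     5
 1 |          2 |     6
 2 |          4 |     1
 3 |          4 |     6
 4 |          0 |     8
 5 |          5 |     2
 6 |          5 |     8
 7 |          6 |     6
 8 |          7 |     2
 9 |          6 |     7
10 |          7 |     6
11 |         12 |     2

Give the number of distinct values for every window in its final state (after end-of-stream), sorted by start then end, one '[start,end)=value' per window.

i=0 t=2 v=5: → [2,4),[1,3); WM=1
i=1 t=2 v=6: → [2,4),[1,3); WM=1
i=2 t=4 v=1: → [4,6),[3,5); WM=3; [1,3) fires=2
i=3 t=4 v=6: → [4,6),[3,5); WM=3
i=4 t=0 v=8: → [0,2); WM=3; [0,2) fires=1
i=5 t=5 v=2: → [5,7),[4,6); WM=4; [2,4) fires=2
i=6 t=5 v=8: → [5,7),[4,6); WM=4
i=7 t=6 v=6: → [6,8),[5,7); WM=5; [3,5) fires=2
i=8 t=7 v=2: → [7,9),[6,8); WM=6; [4,6) fires=4
i=9 t=6 v=7: → [6,8),[5,7); WM=6
i=10 t=7 v=6: → [7,9),[6,8); WM=6
i=11 t=12 v=2: → [12,14),[11,13); WM=11; [5,7) fires=4 [6,8) fires=3 [7,9) fires=2

[0,2)=1 [1,3)=2 [2,4)=2 [3,5)=2 [4,6)=4 [5,7)=4 [6,8)=3 [7,9)=2 [11,13)=1 [12,14)=1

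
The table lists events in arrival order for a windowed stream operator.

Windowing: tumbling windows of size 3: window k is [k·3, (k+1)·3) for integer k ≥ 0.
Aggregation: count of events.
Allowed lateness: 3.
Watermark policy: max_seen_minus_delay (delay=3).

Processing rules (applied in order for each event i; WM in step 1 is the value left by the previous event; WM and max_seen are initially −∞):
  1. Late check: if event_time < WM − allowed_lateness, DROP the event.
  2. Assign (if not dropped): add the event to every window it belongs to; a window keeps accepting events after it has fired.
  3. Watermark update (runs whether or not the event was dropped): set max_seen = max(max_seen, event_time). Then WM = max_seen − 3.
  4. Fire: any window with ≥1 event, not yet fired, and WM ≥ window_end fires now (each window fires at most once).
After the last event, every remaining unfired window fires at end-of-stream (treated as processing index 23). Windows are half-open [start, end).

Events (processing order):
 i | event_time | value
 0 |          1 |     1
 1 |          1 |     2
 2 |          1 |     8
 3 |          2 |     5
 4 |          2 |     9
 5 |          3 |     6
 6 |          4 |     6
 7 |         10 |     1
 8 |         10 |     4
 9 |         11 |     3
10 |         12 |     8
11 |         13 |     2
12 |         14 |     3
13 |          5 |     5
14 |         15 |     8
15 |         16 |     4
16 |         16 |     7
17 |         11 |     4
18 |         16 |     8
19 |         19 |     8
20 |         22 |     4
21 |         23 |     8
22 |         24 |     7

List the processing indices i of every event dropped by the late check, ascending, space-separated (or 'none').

13

i=0 t=1 v=1: → [0,3); WM=-2
i=1 t=1 v=2: → [0,3); WM=-2
i=2 t=1 v=8: → [0,3); WM=-2
i=3 t=2 v=5: → [0,3); WM=-1
i=4 t=2 v=9: → [0,3); WM=-1
i=5 t=3 v=6: → [3,6); WM=0
i=6 t=4 v=6: → [3,6); WM=1
i=7 t=10 v=1: → [9,12); WM=7; [0,3) fires=5 [3,6) fires=2
i=8 t=10 v=4: → [9,12); WM=7
i=9 t=11 v=3: → [9,12); WM=8
i=10 t=12 v=8: → [12,15); WM=9
i=11 t=13 v=2: → [12,15); WM=10
i=12 t=14 v=3: → [12,15); WM=11
i=13 t=5 v=5: DROP (t<11-3); WM=11
i=14 t=15 v=8: → [15,18); WM=12; [9,12) fires=3
i=15 t=16 v=4: → [15,18); WM=13
i=16 t=16 v=7: → [15,18); WM=13
i=17 t=11 v=4: → [9,12); WM=13
i=18 t=16 v=8: → [15,18); WM=13
i=19 t=19 v=8: → [18,21); WM=16; [12,15) fires=3
i=20 t=22 v=4: → [21,24); WM=19; [15,18) fires=4
i=21 t=23 v=8: → [21,24); WM=20
i=22 t=24 v=7: → [24,27); WM=21; [18,21) fires=1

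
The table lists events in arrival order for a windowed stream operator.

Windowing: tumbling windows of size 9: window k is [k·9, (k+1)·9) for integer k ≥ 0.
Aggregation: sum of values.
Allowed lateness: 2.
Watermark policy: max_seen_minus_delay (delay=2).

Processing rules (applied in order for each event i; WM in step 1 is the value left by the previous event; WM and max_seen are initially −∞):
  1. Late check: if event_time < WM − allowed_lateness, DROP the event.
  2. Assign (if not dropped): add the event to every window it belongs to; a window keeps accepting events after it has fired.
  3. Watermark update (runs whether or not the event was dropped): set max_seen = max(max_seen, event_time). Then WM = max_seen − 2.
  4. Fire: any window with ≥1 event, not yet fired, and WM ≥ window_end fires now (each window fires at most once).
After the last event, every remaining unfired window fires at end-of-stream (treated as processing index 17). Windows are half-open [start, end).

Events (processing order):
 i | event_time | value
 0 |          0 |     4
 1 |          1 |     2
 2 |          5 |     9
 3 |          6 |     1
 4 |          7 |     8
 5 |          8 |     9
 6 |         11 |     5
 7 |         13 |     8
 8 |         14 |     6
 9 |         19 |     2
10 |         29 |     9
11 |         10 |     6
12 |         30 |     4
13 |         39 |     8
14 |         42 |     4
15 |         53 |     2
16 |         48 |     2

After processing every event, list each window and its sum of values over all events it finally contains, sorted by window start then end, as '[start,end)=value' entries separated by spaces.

[0,9)=33 [9,18)=19 [18,27)=2 [27,36)=13 [36,45)=12 [45,54)=2

i=0 t=0 v=4: → [0,9); WM=-2
i=1 t=1 v=2: → [0,9); WM=-1
i=2 t=5 v=9: → [0,9); WM=3
i=3 t=6 v=1: → [0,9); WM=4
i=4 t=7 v=8: → [0,9); WM=5
i=5 t=8 v=9: → [0,9); WM=6
i=6 t=11 v=5: → [9,18); WM=9; [0,9) fires=33
i=7 t=13 v=8: → [9,18); WM=11
i=8 t=14 v=6: → [9,18); WM=12
i=9 t=19 v=2: → [18,27); WM=17
i=10 t=29 v=9: → [27,36); WM=27; [9,18) fires=19 [18,27) fires=2
i=11 t=10 v=6: DROP (t<27-2); WM=27
i=12 t=30 v=4: → [27,36); WM=28
i=13 t=39 v=8: → [36,45); WM=37; [27,36) fires=13
i=14 t=42 v=4: → [36,45); WM=40
i=15 t=53 v=2: → [45,54); WM=51; [36,45) fires=12
i=16 t=48 v=2: DROP (t<51-2); WM=51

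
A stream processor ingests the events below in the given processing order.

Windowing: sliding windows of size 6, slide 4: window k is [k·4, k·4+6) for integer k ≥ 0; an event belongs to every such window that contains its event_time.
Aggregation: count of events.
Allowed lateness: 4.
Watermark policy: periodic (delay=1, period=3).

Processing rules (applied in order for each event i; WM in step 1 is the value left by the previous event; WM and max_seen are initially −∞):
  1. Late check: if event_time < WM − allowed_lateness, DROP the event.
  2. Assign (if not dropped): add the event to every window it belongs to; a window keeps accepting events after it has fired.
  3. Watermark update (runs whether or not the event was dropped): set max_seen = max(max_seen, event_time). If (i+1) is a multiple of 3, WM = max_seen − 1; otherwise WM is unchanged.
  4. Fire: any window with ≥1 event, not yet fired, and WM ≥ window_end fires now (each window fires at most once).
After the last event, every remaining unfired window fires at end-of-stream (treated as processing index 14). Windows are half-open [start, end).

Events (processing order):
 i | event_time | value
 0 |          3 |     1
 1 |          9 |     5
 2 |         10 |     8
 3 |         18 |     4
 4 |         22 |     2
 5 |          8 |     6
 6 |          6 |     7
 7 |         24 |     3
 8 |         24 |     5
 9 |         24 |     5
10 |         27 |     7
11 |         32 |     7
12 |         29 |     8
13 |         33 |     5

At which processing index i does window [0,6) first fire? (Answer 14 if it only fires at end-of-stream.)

2

i=0 t=3 v=1: → [0,6); WM=−∞
i=1 t=9 v=5: → [8,14),[4,10); WM=−∞
i=2 t=10 v=8: → [8,14); WM=9; [0,6) fires=1
i=3 t=18 v=4: → [16,22); WM=9
i=4 t=22 v=2: → [20,26); WM=9
i=5 t=8 v=6: → [8,14),[4,10); WM=21; [4,10) fires=2 [8,14) fires=3
i=6 t=6 v=7: DROP (t<21-4); WM=21
i=7 t=24 v=3: → [24,30),[20,26); WM=21
i=8 t=24 v=5: → [24,30),[20,26); WM=23; [16,22) fires=1
i=9 t=24 v=5: → [24,30),[20,26); WM=23
i=10 t=27 v=7: → [24,30); WM=23
i=11 t=32 v=7: → [32,38),[28,34); WM=31; [20,26) fires=4 [24,30) fires=4
i=12 t=29 v=8: → [28,34),[24,30); WM=31
i=13 t=33 v=5: → [32,38),[28,34); WM=31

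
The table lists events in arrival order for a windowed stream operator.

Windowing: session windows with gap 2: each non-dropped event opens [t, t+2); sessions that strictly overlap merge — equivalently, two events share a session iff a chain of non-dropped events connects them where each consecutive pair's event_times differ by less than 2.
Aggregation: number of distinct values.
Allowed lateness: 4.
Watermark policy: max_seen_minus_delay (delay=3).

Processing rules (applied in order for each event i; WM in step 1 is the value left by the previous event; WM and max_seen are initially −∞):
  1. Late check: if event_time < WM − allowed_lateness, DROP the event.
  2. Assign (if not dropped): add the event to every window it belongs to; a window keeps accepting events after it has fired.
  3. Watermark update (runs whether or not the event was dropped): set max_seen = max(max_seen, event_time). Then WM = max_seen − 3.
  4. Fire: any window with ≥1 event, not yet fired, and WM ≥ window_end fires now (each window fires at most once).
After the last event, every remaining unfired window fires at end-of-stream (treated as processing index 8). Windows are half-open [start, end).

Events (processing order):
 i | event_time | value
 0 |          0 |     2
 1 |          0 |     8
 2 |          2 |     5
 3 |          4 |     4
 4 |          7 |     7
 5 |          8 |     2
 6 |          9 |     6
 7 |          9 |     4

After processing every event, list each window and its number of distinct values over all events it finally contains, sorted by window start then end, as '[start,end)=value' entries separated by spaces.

i=0 t=0 v=2: → [0,2); WM=-3
i=1 t=0 v=8: → [0,2); WM=-3
i=2 t=2 v=5: → [2,4); WM=-1
i=3 t=4 v=4: → [4,6); WM=1
i=4 t=7 v=7: → [7,9); WM=4
i=5 t=8 v=2: → [7,10); WM=5
i=6 t=9 v=6: → [7,11); WM=6
i=7 t=9 v=4: → [7,11); WM=6

[0,2)=2 [2,4)=1 [4,6)=1 [7,11)=4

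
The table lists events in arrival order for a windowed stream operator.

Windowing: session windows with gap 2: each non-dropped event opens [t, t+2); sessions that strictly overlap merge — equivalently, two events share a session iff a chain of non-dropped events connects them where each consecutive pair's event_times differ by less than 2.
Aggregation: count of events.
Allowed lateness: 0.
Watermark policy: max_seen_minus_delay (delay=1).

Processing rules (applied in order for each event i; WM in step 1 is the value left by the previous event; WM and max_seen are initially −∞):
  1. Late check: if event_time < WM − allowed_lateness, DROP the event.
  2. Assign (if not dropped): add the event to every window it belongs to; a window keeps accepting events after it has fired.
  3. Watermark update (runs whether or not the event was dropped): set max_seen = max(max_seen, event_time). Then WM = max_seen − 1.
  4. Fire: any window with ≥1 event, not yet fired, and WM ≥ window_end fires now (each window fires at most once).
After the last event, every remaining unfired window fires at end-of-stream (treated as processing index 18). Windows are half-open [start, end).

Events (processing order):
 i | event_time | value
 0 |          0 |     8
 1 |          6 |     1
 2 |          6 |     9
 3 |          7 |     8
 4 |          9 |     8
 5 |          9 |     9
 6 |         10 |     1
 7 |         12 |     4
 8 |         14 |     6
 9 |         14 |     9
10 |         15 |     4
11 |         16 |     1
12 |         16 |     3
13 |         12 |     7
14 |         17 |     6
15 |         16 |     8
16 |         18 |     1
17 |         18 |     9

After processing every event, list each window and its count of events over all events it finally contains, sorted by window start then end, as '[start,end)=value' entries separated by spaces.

i=0 t=0 v=8: → [0,2); WM=-1
i=1 t=6 v=1: → [6,8); WM=5
i=2 t=6 v=9: → [6,8); WM=5
i=3 t=7 v=8: → [6,9); WM=6
i=4 t=9 v=8: → [9,11); WM=8
i=5 t=9 v=9: → [9,11); WM=8
i=6 t=10 v=1: → [9,12); WM=9
i=7 t=12 v=4: → [12,14); WM=11
i=8 t=14 v=6: → [14,16); WM=13
i=9 t=14 v=9: → [14,16); WM=13
i=10 t=15 v=4: → [14,17); WM=14
i=11 t=16 v=1: → [14,18); WM=15
i=12 t=16 v=3: → [14,18); WM=15
i=13 t=12 v=7: DROP (t<15-0); WM=15
i=14 t=17 v=6: → [14,19); WM=16
i=15 t=16 v=8: → [14,19); WM=16
i=16 t=18 v=1: → [14,20); WM=17
i=17 t=18 v=9: → [14,20); WM=17

[0,2)=1 [6,9)=3 [9,12)=3 [12,14)=1 [14,20)=9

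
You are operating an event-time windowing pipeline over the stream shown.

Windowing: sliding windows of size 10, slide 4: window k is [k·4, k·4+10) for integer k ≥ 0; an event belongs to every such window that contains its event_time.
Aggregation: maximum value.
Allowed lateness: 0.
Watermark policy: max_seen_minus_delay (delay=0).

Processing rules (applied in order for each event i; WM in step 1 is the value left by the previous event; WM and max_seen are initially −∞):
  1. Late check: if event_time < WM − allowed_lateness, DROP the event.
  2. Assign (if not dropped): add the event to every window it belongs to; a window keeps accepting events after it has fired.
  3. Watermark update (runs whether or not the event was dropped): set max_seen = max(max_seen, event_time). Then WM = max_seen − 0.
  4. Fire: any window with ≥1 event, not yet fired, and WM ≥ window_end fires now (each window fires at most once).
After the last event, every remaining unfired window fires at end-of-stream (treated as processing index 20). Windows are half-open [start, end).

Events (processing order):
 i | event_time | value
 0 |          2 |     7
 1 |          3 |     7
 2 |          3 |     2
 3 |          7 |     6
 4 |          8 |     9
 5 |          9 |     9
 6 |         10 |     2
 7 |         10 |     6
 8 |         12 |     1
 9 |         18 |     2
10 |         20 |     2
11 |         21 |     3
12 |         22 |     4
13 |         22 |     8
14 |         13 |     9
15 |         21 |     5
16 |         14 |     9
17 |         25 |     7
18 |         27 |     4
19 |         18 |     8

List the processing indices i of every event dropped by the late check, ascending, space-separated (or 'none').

14 15 16 19

i=0 t=2 v=7: → [0,10); WM=2
i=1 t=3 v=7: → [0,10); WM=3
i=2 t=3 v=2: → [0,10); WM=3
i=3 t=7 v=6: → [4,14),[0,10); WM=7
i=4 t=8 v=9: → [8,18),[4,14),[0,10); WM=8
i=5 t=9 v=9: → [8,18),[4,14),[0,10); WM=9
i=6 t=10 v=2: → [8,18),[4,14); WM=10; [0,10) fires=9
i=7 t=10 v=6: → [8,18),[4,14); WM=10
i=8 t=12 v=1: → [12,22),[8,18),[4,14); WM=12
i=9 t=18 v=2: → [16,26),[12,22); WM=18; [4,14) fires=9 [8,18) fires=9
i=10 t=20 v=2: → [20,30),[16,26),[12,22); WM=20
i=11 t=21 v=3: → [20,30),[16,26),[12,22); WM=21
i=12 t=22 v=4: → [20,30),[16,26); WM=22; [12,22) fires=3
i=13 t=22 v=8: → [20,30),[16,26); WM=22
i=14 t=13 v=9: DROP (t<22-0); WM=22
i=15 t=21 v=5: DROP (t<22-0); WM=22
i=16 t=14 v=9: DROP (t<22-0); WM=22
i=17 t=25 v=7: → [24,34),[20,30),[16,26); WM=25
i=18 t=27 v=4: → [24,34),[20,30); WM=27; [16,26) fires=8
i=19 t=18 v=8: DROP (t<27-0); WM=27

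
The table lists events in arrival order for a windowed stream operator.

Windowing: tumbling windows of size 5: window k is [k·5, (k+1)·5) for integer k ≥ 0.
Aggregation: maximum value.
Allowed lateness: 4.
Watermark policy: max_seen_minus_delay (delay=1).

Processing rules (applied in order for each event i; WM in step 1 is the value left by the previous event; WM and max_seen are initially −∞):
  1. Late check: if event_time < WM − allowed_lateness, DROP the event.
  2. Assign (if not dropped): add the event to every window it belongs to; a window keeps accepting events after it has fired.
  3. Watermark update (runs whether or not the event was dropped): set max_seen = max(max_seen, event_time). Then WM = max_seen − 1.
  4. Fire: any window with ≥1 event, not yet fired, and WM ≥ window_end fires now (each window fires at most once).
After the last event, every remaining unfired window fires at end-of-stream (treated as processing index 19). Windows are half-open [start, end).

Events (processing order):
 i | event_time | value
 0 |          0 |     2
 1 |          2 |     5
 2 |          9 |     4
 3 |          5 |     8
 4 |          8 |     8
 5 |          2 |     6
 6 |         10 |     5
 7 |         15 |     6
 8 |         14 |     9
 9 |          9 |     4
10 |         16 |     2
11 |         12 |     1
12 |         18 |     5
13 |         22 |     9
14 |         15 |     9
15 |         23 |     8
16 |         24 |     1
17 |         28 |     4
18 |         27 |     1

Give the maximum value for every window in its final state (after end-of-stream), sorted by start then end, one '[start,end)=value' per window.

[0,5)=5 [5,10)=8 [10,15)=9 [15,20)=6 [20,25)=9 [25,30)=4

i=0 t=0 v=2: → [0,5); WM=-1
i=1 t=2 v=5: → [0,5); WM=1
i=2 t=9 v=4: → [5,10); WM=8; [0,5) fires=5
i=3 t=5 v=8: → [5,10); WM=8
i=4 t=8 v=8: → [5,10); WM=8
i=5 t=2 v=6: DROP (t<8-4); WM=8
i=6 t=10 v=5: → [10,15); WM=9
i=7 t=15 v=6: → [15,20); WM=14; [5,10) fires=8
i=8 t=14 v=9: → [10,15); WM=14
i=9 t=9 v=4: DROP (t<14-4); WM=14
i=10 t=16 v=2: → [15,20); WM=15; [10,15) fires=9
i=11 t=12 v=1: → [10,15); WM=15
i=12 t=18 v=5: → [15,20); WM=17
i=13 t=22 v=9: → [20,25); WM=21; [15,20) fires=6
i=14 t=15 v=9: DROP (t<21-4); WM=21
i=15 t=23 v=8: → [20,25); WM=22
i=16 t=24 v=1: → [20,25); WM=23
i=17 t=28 v=4: → [25,30); WM=27; [20,25) fires=9
i=18 t=27 v=1: → [25,30); WM=27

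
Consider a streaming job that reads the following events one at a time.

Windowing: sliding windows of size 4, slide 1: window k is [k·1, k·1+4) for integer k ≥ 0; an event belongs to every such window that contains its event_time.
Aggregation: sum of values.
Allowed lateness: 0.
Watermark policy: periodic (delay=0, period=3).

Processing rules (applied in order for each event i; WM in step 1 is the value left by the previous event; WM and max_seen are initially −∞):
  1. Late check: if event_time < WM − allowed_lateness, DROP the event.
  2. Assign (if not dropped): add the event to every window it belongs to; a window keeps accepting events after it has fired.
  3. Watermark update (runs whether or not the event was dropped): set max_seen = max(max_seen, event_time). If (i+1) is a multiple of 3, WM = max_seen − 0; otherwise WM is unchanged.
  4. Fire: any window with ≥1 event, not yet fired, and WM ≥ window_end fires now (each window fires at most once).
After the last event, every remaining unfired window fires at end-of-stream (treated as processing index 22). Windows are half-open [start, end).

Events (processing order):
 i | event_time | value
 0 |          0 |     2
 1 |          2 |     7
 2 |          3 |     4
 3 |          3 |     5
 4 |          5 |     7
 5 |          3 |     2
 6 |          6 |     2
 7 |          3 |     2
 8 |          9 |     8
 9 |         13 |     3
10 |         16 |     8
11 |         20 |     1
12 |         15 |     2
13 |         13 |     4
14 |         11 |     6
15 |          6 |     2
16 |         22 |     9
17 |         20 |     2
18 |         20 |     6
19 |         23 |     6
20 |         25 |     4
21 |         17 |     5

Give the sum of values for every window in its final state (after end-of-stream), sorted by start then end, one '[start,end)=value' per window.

i=0 t=0 v=2: → [0,4); WM=−∞
i=1 t=2 v=7: → [2,6),[1,5),[0,4); WM=−∞
i=2 t=3 v=4: → [3,7),[2,6),[1,5),[0,4); WM=3
i=3 t=3 v=5: → [3,7),[2,6),[1,5),[0,4); WM=3
i=4 t=5 v=7: → [5,9),[4,8),[3,7),[2,6); WM=3
i=5 t=3 v=2: → [3,7),[2,6),[1,5),[0,4); WM=5; [0,4) fires=20 [1,5) fires=18
i=6 t=6 v=2: → [6,10),[5,9),[4,8),[3,7); WM=5
i=7 t=3 v=2: DROP (t<5-0); WM=5
i=8 t=9 v=8: → [9,13),[8,12),[7,11),[6,10); WM=9; [2,6) fires=25 [3,7) fires=20 [4,8) fires=9 [5,9) fires=9
i=9 t=13 v=3: → [13,17),[12,16),[11,15),[10,14); WM=9
i=10 t=16 v=8: → [16,20),[15,19),[14,18),[13,17); WM=9
i=11 t=20 v=1: → [20,24),[19,23),[18,22),[17,21); WM=20; [6,10) fires=10 [7,11) fires=8 [8,12) fires=8 [9,13) fires=8 [10,14) fires=3 [11,15) fires=3 [12,16) fires=3 [13,17) fires=11 [14,18) fires=8 [15,19) fires=8 [16,20) fires=8
i=12 t=15 v=2: DROP (t<20-0); WM=20
i=13 t=13 v=4: DROP (t<20-0); WM=20
i=14 t=11 v=6: DROP (t<20-0); WM=20
i=15 t=6 v=2: DROP (t<20-0); WM=20
i=16 t=22 v=9: → [22,26),[21,25),[20,24),[19,23); WM=20
i=17 t=20 v=2: → [20,24),[19,23),[18,22),[17,21); WM=22; [17,21) fires=3 [18,22) fires=3
i=18 t=20 v=6: DROP (t<22-0); WM=22
i=19 t=23 v=6: → [23,27),[22,26),[21,25),[20,24); WM=22
i=20 t=25 v=4: → [25,29),[24,28),[23,27),[22,26); WM=25; [19,23) fires=12 [20,24) fires=18 [21,25) fires=15
i=21 t=17 v=5: DROP (t<25-0); WM=25

[0,4)=20 [1,5)=18 [2,6)=25 [3,7)=20 [4,8)=9 [5,9)=9 [6,10)=10 [7,11)=8 [8,12)=8 [9,13)=8 [10,14)=3 [11,15)=3 [12,16)=3 [13,17)=11 [14,18)=8 [15,19)=8 [16,20)=8 [17,21)=3 [18,22)=3 [19,23)=12 [20,24)=18 [21,25)=15 [22,26)=19 [23,27)=10 [24,28)=4 [25,29)=4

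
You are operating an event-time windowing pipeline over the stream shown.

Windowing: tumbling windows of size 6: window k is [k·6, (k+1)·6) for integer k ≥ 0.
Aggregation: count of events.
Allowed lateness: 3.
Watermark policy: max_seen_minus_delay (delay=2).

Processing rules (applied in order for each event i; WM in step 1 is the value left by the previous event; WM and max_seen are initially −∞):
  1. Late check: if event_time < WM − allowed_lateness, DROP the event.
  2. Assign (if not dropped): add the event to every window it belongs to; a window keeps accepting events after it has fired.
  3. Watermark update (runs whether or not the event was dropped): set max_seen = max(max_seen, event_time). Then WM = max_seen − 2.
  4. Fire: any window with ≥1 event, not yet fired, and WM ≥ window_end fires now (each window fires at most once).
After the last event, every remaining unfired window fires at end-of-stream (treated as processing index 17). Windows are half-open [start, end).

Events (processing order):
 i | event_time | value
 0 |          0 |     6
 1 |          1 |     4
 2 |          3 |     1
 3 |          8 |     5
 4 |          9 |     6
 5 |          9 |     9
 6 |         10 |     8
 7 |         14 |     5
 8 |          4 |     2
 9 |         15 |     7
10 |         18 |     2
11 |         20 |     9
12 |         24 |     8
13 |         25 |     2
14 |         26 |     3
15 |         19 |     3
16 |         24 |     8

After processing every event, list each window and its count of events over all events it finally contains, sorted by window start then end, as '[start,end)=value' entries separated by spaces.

[0,6)=3 [6,12)=4 [12,18)=2 [18,24)=2 [24,30)=4

i=0 t=0 v=6: → [0,6); WM=-2
i=1 t=1 v=4: → [0,6); WM=-1
i=2 t=3 v=1: → [0,6); WM=1
i=3 t=8 v=5: → [6,12); WM=6; [0,6) fires=3
i=4 t=9 v=6: → [6,12); WM=7
i=5 t=9 v=9: → [6,12); WM=7
i=6 t=10 v=8: → [6,12); WM=8
i=7 t=14 v=5: → [12,18); WM=12; [6,12) fires=4
i=8 t=4 v=2: DROP (t<12-3); WM=12
i=9 t=15 v=7: → [12,18); WM=13
i=10 t=18 v=2: → [18,24); WM=16
i=11 t=20 v=9: → [18,24); WM=18; [12,18) fires=2
i=12 t=24 v=8: → [24,30); WM=22
i=13 t=25 v=2: → [24,30); WM=23
i=14 t=26 v=3: → [24,30); WM=24; [18,24) fires=2
i=15 t=19 v=3: DROP (t<24-3); WM=24
i=16 t=24 v=8: → [24,30); WM=24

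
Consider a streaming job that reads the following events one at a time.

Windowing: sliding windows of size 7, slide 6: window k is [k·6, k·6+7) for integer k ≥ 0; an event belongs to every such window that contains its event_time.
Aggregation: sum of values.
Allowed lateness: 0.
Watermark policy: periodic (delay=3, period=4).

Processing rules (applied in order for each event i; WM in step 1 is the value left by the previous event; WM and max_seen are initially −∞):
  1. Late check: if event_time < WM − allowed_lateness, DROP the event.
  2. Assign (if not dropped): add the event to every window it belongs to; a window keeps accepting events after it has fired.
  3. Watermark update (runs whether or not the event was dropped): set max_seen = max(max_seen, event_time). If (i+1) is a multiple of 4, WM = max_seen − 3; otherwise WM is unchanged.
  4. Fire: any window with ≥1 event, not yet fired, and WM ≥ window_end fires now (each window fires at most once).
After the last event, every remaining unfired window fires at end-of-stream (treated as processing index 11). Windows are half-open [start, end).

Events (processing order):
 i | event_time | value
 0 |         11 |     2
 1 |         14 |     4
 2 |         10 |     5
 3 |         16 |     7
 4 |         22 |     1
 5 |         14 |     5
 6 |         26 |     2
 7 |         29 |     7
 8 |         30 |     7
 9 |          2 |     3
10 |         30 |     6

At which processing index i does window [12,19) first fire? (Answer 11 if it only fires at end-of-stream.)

i=0 t=11 v=2: → [6,13); WM=−∞
i=1 t=14 v=4: → [12,19); WM=−∞
i=2 t=10 v=5: → [6,13); WM=−∞
i=3 t=16 v=7: → [12,19); WM=13; [6,13) fires=7
i=4 t=22 v=1: → [18,25); WM=13
i=5 t=14 v=5: → [12,19); WM=13
i=6 t=26 v=2: → [24,31); WM=13
i=7 t=29 v=7: → [24,31); WM=26; [12,19) fires=16 [18,25) fires=1
i=8 t=30 v=7: → [30,37),[24,31); WM=26
i=9 t=2 v=3: DROP (t<26-0); WM=26
i=10 t=30 v=6: → [30,37),[24,31); WM=26

7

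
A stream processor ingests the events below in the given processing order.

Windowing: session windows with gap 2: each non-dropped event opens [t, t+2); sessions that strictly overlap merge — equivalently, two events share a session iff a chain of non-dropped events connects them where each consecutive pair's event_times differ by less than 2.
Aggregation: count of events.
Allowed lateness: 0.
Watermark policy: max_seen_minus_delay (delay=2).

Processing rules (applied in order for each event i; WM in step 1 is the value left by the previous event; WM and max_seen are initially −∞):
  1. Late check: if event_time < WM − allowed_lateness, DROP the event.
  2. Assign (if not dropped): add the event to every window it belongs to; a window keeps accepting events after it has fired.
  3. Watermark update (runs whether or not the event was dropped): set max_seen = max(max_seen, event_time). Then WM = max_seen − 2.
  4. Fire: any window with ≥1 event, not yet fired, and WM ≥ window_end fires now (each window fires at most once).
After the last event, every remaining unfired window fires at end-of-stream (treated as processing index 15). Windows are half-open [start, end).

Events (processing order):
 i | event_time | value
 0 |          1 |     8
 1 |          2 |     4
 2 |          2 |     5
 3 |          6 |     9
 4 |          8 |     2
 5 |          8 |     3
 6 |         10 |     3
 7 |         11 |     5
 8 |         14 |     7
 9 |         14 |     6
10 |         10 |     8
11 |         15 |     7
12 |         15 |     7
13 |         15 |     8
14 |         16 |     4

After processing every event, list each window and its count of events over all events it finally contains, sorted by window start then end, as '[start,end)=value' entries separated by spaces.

[1,4)=3 [6,8)=1 [8,10)=2 [10,13)=2 [14,18)=6

i=0 t=1 v=8: → [1,3); WM=-1
i=1 t=2 v=4: → [1,4); WM=0
i=2 t=2 v=5: → [1,4); WM=0
i=3 t=6 v=9: → [6,8); WM=4
i=4 t=8 v=2: → [8,10); WM=6
i=5 t=8 v=3: → [8,10); WM=6
i=6 t=10 v=3: → [10,12); WM=8
i=7 t=11 v=5: → [10,13); WM=9
i=8 t=14 v=7: → [14,16); WM=12
i=9 t=14 v=6: → [14,16); WM=12
i=10 t=10 v=8: DROP (t<12-0); WM=12
i=11 t=15 v=7: → [14,17); WM=13
i=12 t=15 v=7: → [14,17); WM=13
i=13 t=15 v=8: → [14,17); WM=13
i=14 t=16 v=4: → [14,18); WM=14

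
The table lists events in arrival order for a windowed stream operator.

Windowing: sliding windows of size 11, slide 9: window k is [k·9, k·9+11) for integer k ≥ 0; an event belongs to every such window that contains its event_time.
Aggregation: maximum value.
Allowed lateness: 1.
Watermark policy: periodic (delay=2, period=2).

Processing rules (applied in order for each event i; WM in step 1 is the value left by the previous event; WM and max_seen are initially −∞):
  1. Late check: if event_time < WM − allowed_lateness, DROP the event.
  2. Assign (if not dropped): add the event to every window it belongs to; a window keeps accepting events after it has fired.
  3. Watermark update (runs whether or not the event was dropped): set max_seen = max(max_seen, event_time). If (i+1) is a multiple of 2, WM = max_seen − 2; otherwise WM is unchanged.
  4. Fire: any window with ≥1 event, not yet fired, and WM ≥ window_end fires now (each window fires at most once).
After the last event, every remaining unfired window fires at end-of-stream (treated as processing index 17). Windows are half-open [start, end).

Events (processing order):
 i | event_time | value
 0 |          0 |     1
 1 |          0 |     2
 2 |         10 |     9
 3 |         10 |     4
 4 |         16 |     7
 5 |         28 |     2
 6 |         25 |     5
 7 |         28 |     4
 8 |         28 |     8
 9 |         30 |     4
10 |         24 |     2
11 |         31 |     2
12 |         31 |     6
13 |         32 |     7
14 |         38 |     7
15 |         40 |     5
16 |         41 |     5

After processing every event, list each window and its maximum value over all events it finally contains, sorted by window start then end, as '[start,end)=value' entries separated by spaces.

[0,11)=9 [9,20)=9 [18,29)=8 [27,38)=8 [36,47)=7

i=0 t=0 v=1: → [0,11); WM=−∞
i=1 t=0 v=2: → [0,11); WM=-2
i=2 t=10 v=9: → [9,20),[0,11); WM=-2
i=3 t=10 v=4: → [9,20),[0,11); WM=8
i=4 t=16 v=7: → [9,20); WM=8
i=5 t=28 v=2: → [27,38),[18,29); WM=26; [0,11) fires=9 [9,20) fires=9
i=6 t=25 v=5: → [18,29); WM=26
i=7 t=28 v=4: → [27,38),[18,29); WM=26
i=8 t=28 v=8: → [27,38),[18,29); WM=26
i=9 t=30 v=4: → [27,38); WM=28
i=10 t=24 v=2: DROP (t<28-1); WM=28
i=11 t=31 v=2: → [27,38); WM=29; [18,29) fires=8
i=12 t=31 v=6: → [27,38); WM=29
i=13 t=32 v=7: → [27,38); WM=30
i=14 t=38 v=7: → [36,47); WM=30
i=15 t=40 v=5: → [36,47); WM=38; [27,38) fires=8
i=16 t=41 v=5: → [36,47); WM=38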